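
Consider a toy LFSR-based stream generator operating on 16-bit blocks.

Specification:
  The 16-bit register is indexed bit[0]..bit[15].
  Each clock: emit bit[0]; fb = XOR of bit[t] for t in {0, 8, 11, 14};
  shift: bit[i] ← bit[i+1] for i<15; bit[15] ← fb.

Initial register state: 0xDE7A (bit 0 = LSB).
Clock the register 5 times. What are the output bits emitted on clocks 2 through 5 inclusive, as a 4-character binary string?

reg_0 = 0xDE7A
clock 1: out=0, reg = 0x6F3D
clock 2: out=1, reg = 0x379E
clock 3: out=0, reg = 0x9BCF
clock 4: out=1, reg = 0xCDE7
clock 5: out=1, reg = 0x66F3

1011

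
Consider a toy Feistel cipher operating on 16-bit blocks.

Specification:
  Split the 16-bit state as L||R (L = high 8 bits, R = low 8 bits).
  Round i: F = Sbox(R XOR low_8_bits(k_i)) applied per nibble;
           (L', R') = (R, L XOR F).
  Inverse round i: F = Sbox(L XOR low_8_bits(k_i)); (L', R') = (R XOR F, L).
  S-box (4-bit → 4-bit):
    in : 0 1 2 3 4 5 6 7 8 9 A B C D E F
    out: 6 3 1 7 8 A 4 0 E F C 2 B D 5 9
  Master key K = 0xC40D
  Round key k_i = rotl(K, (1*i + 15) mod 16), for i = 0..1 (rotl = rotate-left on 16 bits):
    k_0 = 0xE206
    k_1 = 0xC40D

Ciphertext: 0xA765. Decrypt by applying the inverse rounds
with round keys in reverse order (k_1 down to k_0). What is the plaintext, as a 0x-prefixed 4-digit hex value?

0x6EA9

s_0 = ciphertext = 0xA765
s_1 = InvRound(s_0, k_1) = 0xA9A7
s_2 = InvRound(s_1, k_0) = 0x6EA9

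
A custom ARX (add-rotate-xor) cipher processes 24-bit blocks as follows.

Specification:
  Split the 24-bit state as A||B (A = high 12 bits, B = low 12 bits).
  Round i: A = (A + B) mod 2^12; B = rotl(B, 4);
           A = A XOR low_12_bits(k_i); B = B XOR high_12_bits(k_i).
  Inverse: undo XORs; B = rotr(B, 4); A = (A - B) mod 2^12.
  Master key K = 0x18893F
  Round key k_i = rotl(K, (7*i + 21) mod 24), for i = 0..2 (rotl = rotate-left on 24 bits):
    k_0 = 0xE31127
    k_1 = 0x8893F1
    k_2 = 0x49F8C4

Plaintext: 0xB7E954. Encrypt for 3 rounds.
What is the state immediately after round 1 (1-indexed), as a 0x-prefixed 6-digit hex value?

s_0 = plaintext = 0xB7E954
s_1 = Round(s_0, k_0) = 0x5F5B78
s_2 = Round(s_1, k_1) = 0x29CF02
s_3 = Round(s_2, k_2) = 0x95A4B0

0x5F5B78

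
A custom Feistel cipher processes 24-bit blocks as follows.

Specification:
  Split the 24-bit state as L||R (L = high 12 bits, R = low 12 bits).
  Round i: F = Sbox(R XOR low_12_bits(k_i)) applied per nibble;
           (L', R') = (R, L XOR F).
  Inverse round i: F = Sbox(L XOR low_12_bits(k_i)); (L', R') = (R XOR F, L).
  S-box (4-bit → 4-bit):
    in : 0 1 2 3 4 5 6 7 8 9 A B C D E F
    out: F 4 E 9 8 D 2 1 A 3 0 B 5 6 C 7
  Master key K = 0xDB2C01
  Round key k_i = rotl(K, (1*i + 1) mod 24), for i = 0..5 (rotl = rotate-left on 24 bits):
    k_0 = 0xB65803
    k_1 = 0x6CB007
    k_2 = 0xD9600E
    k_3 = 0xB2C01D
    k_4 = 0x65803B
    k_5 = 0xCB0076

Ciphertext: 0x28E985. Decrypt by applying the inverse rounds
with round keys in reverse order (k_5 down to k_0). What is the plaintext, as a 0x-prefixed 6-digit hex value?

0xB8F9C0

s_0 = ciphertext = 0x28E985
s_1 = InvRound(s_0, k_5) = 0x7FF28E
s_2 = InvRound(s_1, k_4) = 0x3D67FF
s_3 = InvRound(s_2, k_3) = 0xEA43D6
s_4 = InvRound(s_3, k_2) = 0xFD6EA4
s_5 = InvRound(s_4, k_1) = 0x9C0FD6
s_6 = InvRound(s_5, k_0) = 0xB8F9C0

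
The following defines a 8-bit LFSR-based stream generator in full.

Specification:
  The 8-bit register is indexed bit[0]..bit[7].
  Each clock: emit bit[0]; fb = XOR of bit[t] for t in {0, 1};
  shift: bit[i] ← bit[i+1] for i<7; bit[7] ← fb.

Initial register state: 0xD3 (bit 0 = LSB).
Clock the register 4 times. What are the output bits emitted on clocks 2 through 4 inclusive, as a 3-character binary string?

reg_0 = 0xD3
clock 1: out=1, reg = 0x69
clock 2: out=1, reg = 0xB4
clock 3: out=0, reg = 0x5A
clock 4: out=0, reg = 0xAD

100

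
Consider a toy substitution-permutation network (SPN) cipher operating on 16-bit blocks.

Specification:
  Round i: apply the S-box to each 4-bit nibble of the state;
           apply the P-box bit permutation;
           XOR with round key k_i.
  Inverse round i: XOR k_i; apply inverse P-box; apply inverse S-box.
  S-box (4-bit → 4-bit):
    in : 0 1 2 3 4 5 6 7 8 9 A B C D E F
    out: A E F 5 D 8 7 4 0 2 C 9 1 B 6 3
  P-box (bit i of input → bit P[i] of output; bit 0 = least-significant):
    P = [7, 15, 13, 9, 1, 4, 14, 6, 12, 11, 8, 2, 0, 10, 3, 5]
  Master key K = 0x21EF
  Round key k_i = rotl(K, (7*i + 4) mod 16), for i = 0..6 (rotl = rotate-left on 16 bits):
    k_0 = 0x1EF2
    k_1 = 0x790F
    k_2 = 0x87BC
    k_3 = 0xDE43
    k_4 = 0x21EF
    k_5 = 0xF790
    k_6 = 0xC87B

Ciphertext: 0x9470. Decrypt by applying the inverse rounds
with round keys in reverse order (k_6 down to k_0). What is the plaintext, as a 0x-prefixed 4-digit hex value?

0x0747

s_0 = ciphertext = 0x9470
s_1 = InvRound(s_0, k_6) = 0x6F38
s_2 = InvRound(s_1, k_5) = 0xAF8F
s_3 = InvRound(s_2, k_4) = 0x0950
s_4 = InvRound(s_3, k_3) = 0xF360
s_5 = InvRound(s_4, k_2) = 0xEB13
s_6 = InvRound(s_5, k_1) = 0x7B90
s_7 = InvRound(s_6, k_0) = 0x0747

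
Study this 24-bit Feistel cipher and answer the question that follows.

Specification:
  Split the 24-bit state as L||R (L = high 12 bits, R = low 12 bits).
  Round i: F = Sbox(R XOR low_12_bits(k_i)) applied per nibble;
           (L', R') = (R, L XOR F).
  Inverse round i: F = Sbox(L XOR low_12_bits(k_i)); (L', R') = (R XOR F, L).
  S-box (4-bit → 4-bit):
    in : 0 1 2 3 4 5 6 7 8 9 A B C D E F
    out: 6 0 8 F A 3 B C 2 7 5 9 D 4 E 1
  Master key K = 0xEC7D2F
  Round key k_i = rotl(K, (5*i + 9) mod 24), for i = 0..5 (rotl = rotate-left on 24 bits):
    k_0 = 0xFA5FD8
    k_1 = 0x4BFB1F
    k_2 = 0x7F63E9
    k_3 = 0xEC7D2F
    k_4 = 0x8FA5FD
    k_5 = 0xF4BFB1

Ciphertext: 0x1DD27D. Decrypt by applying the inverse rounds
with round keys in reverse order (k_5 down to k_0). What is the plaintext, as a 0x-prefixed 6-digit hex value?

0xDE5ED5

s_0 = ciphertext = 0x1DD27D
s_1 = InvRound(s_0, k_5) = 0xCC01DD
s_2 = InvRound(s_1, k_4) = 0x629CC0
s_3 = InvRound(s_2, k_3) = 0x5AB629
s_4 = InvRound(s_3, k_2) = 0xD815AB
s_5 = InvRound(s_4, k_1) = 0xED5D81
s_6 = InvRound(s_5, k_0) = 0xDE5ED5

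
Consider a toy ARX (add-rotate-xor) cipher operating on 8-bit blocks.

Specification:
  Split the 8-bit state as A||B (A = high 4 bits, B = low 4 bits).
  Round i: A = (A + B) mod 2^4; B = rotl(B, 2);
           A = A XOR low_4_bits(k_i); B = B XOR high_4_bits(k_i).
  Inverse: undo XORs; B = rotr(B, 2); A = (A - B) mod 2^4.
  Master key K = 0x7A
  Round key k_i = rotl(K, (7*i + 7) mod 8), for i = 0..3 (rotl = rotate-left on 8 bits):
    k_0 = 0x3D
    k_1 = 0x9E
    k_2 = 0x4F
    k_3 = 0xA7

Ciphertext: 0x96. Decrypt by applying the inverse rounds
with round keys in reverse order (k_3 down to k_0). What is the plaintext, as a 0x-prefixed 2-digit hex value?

s_0 = ciphertext = 0x96
s_1 = InvRound(s_0, k_3) = 0xB3
s_2 = InvRound(s_1, k_2) = 0x7D
s_3 = InvRound(s_2, k_1) = 0x81
s_4 = InvRound(s_3, k_0) = 0xD8

0xD8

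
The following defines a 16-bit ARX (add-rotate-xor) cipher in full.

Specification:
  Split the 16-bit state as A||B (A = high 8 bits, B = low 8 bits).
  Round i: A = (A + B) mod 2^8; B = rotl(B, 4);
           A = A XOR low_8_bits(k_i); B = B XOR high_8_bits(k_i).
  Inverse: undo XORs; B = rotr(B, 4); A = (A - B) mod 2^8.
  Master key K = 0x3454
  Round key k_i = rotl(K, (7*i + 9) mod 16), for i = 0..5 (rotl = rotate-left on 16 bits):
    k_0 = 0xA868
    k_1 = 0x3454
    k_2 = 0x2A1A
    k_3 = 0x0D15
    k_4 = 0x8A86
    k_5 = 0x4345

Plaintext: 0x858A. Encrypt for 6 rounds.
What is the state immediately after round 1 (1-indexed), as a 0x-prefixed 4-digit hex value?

s_0 = plaintext = 0x858A
s_1 = Round(s_0, k_0) = 0x6700
s_2 = Round(s_1, k_1) = 0x3334
s_3 = Round(s_2, k_2) = 0x7D69
s_4 = Round(s_3, k_3) = 0xF39B
s_5 = Round(s_4, k_4) = 0x0833
s_6 = Round(s_5, k_5) = 0x7E70

0x6700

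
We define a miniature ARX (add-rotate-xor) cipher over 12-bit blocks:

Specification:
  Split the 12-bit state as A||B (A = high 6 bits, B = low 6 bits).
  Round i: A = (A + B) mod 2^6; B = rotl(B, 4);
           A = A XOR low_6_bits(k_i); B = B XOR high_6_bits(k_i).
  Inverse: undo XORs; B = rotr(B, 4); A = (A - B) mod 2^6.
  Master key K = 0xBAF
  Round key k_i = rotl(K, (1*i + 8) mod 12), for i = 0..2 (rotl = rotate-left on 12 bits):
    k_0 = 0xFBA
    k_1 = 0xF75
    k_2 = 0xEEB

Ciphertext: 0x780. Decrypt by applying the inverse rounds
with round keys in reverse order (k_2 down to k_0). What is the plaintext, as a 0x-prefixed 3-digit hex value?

s_0 = ciphertext = 0x780
s_1 = InvRound(s_0, k_2) = 0x1AF
s_2 = InvRound(s_1, k_1) = 0xA89
s_3 = InvRound(s_2, k_0) = 0xC5F

0xC5F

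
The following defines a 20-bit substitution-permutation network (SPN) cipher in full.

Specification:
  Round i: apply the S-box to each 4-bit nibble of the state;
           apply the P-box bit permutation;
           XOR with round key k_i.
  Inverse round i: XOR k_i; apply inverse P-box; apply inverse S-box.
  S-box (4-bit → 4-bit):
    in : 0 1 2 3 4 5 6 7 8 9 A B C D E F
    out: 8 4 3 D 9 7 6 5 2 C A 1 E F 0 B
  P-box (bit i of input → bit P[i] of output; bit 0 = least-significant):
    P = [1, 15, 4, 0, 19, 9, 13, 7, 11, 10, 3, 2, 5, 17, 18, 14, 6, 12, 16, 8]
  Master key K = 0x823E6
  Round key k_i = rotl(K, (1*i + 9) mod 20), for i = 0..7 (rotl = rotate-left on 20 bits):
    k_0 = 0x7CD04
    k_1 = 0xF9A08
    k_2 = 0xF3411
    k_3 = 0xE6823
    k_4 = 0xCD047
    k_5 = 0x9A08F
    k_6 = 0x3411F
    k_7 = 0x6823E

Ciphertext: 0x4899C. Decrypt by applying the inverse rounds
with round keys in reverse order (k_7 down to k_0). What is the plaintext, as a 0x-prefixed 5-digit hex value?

0x6394E

s_0 = ciphertext = 0x4899C
s_1 = InvRound(s_0, k_7) = 0x02BAB
s_2 = InvRound(s_1, k_6) = 0x1F4C1
s_3 = InvRound(s_2, k_5) = 0x20CBB
s_4 = InvRound(s_3, k_4) = 0x2DD46
s_5 = InvRound(s_4, k_3) = 0xF7A7A
s_6 = InvRound(s_5, k_2) = 0xB4584
s_7 = InvRound(s_6, k_1) = 0xA9DA8
s_8 = InvRound(s_7, k_0) = 0x6394E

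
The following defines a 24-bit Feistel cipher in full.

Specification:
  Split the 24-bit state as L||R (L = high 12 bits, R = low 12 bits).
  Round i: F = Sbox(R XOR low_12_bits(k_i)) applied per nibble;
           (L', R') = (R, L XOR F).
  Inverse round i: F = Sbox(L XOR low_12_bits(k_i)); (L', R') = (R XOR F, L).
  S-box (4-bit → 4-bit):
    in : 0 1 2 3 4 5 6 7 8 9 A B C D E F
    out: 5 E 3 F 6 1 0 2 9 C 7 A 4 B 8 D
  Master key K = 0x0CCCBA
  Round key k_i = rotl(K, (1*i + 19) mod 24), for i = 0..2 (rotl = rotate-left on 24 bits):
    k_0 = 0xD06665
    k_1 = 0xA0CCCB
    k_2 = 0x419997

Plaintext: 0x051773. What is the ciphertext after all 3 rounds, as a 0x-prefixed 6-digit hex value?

0x4545FE

s_0 = plaintext = 0x051773
s_1 = Round(s_0, k_0) = 0x773EB1
s_2 = Round(s_1, k_1) = 0xEB1454
s_3 = Round(s_2, k_2) = 0x4545FE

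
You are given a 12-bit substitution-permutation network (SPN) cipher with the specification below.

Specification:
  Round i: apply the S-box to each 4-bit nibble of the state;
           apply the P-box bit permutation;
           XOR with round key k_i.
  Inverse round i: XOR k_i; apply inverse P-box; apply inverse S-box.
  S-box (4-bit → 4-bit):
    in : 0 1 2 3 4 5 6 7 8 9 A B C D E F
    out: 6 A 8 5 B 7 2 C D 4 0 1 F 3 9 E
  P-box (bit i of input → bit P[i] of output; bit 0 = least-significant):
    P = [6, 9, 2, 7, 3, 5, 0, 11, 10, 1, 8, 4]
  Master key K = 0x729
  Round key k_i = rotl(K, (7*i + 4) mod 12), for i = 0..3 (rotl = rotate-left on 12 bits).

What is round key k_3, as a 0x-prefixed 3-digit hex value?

K = 0x729
k_0 = rotl(K, (7*0+4) mod 12) = rotl(K, 4) = 0x297
k_1 = rotl(K, (7*1+4) mod 12) = rotl(K, 11) = 0xB94
k_2 = rotl(K, (7*2+4) mod 12) = rotl(K, 6) = 0xA5C
k_3 = rotl(K, (7*3+4) mod 12) = rotl(K, 1) = 0xE52

0xE52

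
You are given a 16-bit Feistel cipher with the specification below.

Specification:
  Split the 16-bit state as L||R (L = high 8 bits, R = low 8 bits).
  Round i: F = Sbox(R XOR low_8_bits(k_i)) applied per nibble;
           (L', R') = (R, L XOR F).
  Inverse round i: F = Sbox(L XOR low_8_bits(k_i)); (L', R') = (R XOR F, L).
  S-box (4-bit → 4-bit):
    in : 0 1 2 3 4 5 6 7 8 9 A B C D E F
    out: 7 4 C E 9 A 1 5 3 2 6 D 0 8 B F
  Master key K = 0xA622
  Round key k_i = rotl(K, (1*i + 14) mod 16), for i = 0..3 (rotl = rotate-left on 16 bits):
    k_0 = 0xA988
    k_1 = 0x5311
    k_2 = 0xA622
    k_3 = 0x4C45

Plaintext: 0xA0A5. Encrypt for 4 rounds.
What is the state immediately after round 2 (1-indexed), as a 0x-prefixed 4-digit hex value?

0x68F7

s_0 = plaintext = 0xA0A5
s_1 = Round(s_0, k_0) = 0xA568
s_2 = Round(s_1, k_1) = 0x68F7
s_3 = Round(s_2, k_2) = 0xF7E2
s_4 = Round(s_3, k_3) = 0xE292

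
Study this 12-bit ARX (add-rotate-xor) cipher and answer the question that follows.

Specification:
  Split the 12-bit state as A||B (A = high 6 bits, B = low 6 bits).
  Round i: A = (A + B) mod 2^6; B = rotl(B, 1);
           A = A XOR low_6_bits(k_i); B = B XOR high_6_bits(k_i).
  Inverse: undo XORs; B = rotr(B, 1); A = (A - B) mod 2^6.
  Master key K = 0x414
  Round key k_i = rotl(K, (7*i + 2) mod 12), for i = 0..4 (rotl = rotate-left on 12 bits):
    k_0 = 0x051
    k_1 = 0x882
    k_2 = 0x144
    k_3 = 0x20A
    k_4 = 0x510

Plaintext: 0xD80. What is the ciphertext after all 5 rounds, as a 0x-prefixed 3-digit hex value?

0x214

s_0 = plaintext = 0xD80
s_1 = Round(s_0, k_0) = 0x9C1
s_2 = Round(s_1, k_1) = 0xAA0
s_3 = Round(s_2, k_2) = 0x384
s_4 = Round(s_3, k_3) = 0x600
s_5 = Round(s_4, k_4) = 0x214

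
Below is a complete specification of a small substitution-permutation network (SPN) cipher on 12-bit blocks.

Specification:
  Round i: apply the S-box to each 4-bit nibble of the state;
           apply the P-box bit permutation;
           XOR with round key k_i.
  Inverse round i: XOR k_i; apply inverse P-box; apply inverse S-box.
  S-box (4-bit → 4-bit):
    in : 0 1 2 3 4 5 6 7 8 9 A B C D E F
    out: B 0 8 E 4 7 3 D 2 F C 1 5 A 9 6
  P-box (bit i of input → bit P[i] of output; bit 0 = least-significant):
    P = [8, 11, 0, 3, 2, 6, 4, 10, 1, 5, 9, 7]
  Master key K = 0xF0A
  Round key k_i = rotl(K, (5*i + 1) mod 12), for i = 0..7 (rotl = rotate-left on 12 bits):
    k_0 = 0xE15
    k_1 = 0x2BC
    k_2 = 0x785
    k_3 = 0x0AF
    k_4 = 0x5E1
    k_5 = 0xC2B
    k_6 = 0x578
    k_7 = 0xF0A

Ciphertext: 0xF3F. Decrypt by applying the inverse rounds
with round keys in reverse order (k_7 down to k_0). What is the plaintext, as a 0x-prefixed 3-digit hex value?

s_0 = ciphertext = 0xF3F
s_1 = InvRound(s_0, k_7) = 0x8C4
s_2 = InvRound(s_1, k_6) = 0xD70
s_3 = InvRound(s_2, k_5) = 0xBF7
s_4 = InvRound(s_3, k_4) = 0xC78
s_5 = InvRound(s_4, k_3) = 0xE9F
s_6 = InvRound(s_5, k_2) = 0xB40
s_7 = InvRound(s_6, k_1) = 0xD50
s_8 = InvRound(s_7, k_0) = 0x46C

0x46C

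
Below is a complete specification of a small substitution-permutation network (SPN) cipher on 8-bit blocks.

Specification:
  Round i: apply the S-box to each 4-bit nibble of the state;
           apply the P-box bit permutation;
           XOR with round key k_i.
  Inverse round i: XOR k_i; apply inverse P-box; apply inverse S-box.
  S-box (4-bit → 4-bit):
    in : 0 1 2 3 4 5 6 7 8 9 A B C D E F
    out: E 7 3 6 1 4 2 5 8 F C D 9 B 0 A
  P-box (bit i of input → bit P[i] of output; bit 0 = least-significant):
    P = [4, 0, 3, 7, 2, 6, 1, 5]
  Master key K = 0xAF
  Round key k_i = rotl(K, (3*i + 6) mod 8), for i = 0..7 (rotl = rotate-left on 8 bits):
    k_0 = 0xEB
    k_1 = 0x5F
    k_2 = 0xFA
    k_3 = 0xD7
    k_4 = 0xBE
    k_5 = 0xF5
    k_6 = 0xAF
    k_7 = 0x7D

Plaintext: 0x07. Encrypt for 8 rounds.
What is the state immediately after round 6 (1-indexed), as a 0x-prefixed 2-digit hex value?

s_0 = plaintext = 0x07
s_1 = Round(s_0, k_0) = 0x91
s_2 = Round(s_1, k_1) = 0x20
s_3 = Round(s_2, k_2) = 0x37
s_4 = Round(s_3, k_3) = 0x8D
s_5 = Round(s_4, k_4) = 0x0F
s_6 = Round(s_5, k_5) = 0x16
s_7 = Round(s_6, k_6) = 0xE8
s_8 = Round(s_7, k_7) = 0xFD

0x16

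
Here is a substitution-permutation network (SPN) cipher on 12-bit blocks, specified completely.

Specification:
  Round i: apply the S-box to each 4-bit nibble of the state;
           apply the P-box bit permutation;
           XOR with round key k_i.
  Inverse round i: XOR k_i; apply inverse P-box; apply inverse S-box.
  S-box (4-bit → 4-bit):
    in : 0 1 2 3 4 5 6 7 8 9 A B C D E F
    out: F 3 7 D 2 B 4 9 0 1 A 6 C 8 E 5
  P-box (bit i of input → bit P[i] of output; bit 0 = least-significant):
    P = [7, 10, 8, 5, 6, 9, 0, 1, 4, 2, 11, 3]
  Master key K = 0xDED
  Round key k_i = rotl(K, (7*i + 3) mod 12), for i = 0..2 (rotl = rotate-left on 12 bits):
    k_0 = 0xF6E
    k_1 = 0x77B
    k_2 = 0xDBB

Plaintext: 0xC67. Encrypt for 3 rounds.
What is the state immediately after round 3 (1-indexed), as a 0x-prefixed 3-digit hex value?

0x800

s_0 = plaintext = 0xC67
s_1 = Round(s_0, k_0) = 0x7C7
s_2 = Round(s_1, k_1) = 0x7C0
s_3 = Round(s_2, k_2) = 0x800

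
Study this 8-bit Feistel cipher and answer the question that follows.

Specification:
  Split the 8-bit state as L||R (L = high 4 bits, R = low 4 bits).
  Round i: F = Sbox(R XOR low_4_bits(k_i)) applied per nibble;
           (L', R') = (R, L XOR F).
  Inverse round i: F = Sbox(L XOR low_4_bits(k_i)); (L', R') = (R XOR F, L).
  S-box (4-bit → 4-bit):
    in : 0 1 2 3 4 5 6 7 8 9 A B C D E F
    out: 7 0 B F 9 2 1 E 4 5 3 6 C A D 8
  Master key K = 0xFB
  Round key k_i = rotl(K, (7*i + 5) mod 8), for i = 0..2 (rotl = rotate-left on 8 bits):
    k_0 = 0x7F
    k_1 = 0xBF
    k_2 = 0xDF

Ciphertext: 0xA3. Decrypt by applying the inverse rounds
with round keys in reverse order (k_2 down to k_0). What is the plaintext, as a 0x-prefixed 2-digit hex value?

0x57

s_0 = ciphertext = 0xA3
s_1 = InvRound(s_0, k_2) = 0x1A
s_2 = InvRound(s_1, k_1) = 0x71
s_3 = InvRound(s_2, k_0) = 0x57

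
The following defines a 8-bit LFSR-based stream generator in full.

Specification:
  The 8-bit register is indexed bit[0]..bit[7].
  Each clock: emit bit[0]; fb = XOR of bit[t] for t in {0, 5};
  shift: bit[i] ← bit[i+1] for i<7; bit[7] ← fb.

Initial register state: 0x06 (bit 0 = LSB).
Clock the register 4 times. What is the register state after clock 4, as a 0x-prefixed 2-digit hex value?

reg_0 = 0x06
clock 1: out=0, reg = 0x03
clock 2: out=1, reg = 0x81
clock 3: out=1, reg = 0xC0
clock 4: out=0, reg = 0x60

0x60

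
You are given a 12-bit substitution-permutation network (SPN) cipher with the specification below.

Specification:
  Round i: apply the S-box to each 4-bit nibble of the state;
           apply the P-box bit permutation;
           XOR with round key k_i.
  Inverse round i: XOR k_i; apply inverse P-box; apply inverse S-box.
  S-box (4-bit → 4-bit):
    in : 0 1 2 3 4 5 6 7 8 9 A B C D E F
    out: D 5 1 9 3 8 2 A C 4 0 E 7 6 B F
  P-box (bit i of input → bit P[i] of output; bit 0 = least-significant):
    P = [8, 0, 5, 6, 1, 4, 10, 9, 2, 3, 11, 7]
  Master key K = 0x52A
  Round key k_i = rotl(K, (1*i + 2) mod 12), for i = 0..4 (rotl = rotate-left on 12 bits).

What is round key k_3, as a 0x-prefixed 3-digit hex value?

K = 0x52A
k_0 = rotl(K, (1*0+2) mod 12) = rotl(K, 2) = 0x4A9
k_1 = rotl(K, (1*1+2) mod 12) = rotl(K, 3) = 0x952
k_2 = rotl(K, (1*2+2) mod 12) = rotl(K, 4) = 0x2A5
k_3 = rotl(K, (1*3+2) mod 12) = rotl(K, 5) = 0x54A

0x54A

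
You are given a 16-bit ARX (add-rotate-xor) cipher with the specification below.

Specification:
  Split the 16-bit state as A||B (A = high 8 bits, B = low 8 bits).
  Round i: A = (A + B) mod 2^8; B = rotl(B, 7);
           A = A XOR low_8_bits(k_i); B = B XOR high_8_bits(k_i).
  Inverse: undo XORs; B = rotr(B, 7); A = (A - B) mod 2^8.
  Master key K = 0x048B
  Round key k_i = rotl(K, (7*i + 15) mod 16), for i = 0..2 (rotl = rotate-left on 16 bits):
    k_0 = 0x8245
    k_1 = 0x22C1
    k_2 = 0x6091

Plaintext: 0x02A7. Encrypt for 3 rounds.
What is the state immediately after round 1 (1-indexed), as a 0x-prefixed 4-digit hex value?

0xEC51

s_0 = plaintext = 0x02A7
s_1 = Round(s_0, k_0) = 0xEC51
s_2 = Round(s_1, k_1) = 0xFC8A
s_3 = Round(s_2, k_2) = 0x1725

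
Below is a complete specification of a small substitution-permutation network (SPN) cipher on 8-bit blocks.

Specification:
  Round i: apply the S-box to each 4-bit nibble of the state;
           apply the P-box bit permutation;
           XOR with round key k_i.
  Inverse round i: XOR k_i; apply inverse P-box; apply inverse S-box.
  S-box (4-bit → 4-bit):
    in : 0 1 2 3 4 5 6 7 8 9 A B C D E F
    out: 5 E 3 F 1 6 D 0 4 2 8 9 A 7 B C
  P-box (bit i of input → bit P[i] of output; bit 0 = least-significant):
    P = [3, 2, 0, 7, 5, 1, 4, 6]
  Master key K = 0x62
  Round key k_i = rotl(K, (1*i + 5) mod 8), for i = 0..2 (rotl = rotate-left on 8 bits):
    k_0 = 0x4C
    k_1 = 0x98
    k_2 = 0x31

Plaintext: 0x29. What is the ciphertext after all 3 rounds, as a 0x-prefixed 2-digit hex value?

0x40

s_0 = plaintext = 0x29
s_1 = Round(s_0, k_0) = 0x6A
s_2 = Round(s_1, k_1) = 0x68
s_3 = Round(s_2, k_2) = 0x40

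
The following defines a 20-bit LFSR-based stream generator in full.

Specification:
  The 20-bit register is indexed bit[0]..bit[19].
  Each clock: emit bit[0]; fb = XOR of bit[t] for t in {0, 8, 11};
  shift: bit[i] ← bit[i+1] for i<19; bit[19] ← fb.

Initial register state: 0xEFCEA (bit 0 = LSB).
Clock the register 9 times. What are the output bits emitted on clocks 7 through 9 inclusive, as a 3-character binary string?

110

reg_0 = 0xEFCEA
clock 1: out=0, reg = 0xF7E75
clock 2: out=1, reg = 0x7BF3A
clock 3: out=0, reg = 0x3DF9D
clock 4: out=1, reg = 0x9EFCE
clock 5: out=0, reg = 0x4F7E7
clock 6: out=1, reg = 0x27BF3
clock 7: out=1, reg = 0x93DF9
clock 8: out=1, reg = 0xC9EFC
clock 9: out=0, reg = 0xE4F7E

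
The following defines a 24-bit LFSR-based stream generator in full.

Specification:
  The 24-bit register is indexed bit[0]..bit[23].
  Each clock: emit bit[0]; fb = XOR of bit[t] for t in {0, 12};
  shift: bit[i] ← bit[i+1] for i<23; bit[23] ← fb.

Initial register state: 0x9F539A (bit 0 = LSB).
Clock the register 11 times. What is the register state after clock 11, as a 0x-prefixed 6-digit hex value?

0x4DF3EA

reg_0 = 0x9F539A
clock 1: out=0, reg = 0xCFA9CD
clock 2: out=1, reg = 0xE7D4E6
clock 3: out=0, reg = 0xF3EA73
clock 4: out=1, reg = 0xF9F539
clock 5: out=1, reg = 0x7CFA9C
clock 6: out=0, reg = 0xBE7D4E
clock 7: out=0, reg = 0xDF3EA7
clock 8: out=1, reg = 0x6F9F53
clock 9: out=1, reg = 0x37CFA9
clock 10: out=1, reg = 0x9BE7D4
clock 11: out=0, reg = 0x4DF3EA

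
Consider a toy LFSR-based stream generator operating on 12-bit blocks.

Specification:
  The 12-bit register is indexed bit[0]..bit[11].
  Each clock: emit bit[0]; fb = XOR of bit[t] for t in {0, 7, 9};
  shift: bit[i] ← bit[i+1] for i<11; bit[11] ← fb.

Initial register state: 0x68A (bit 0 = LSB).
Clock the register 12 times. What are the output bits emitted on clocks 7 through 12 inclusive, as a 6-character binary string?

reg_0 = 0x68A
clock 1: out=0, reg = 0x345
clock 2: out=1, reg = 0x1A2
clock 3: out=0, reg = 0x8D1
clock 4: out=1, reg = 0x468
clock 5: out=0, reg = 0x234
clock 6: out=0, reg = 0x91A
clock 7: out=0, reg = 0x48D
clock 8: out=1, reg = 0x246
clock 9: out=0, reg = 0x923
clock 10: out=1, reg = 0xC91
clock 11: out=1, reg = 0x648
clock 12: out=0, reg = 0xB24

010110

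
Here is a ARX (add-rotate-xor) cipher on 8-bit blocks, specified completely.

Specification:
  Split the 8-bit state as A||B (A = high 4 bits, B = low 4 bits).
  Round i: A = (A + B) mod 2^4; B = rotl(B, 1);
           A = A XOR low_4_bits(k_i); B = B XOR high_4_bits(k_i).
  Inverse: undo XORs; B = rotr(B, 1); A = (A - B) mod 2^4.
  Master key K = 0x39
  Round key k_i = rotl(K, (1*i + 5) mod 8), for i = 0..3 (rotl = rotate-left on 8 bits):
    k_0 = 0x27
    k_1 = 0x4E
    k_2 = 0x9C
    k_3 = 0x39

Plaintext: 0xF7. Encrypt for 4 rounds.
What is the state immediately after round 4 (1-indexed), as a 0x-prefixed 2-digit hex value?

s_0 = plaintext = 0xF7
s_1 = Round(s_0, k_0) = 0x1C
s_2 = Round(s_1, k_1) = 0x3D
s_3 = Round(s_2, k_2) = 0xC2
s_4 = Round(s_3, k_3) = 0x77

0x77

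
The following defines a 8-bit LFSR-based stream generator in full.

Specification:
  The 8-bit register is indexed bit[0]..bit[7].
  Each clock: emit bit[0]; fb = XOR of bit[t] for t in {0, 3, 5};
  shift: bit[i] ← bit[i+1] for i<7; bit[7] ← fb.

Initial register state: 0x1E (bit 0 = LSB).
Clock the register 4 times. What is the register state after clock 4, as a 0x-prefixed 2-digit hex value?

reg_0 = 0x1E
clock 1: out=0, reg = 0x8F
clock 2: out=1, reg = 0x47
clock 3: out=1, reg = 0xA3
clock 4: out=1, reg = 0x51

0x51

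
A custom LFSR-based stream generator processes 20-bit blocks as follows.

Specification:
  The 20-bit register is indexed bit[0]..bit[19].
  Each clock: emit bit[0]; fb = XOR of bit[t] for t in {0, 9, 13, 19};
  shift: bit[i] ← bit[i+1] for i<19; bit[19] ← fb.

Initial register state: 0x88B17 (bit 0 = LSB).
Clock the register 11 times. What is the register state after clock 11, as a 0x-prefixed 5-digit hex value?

0x11B11

reg_0 = 0x88B17
clock 1: out=1, reg = 0xC458B
clock 2: out=1, reg = 0x622C5
clock 3: out=1, reg = 0xB1162
clock 4: out=0, reg = 0xD88B1
clock 5: out=1, reg = 0x6C458
clock 6: out=0, reg = 0x3622C
clock 7: out=0, reg = 0x1B116
clock 8: out=0, reg = 0x8D88B
clock 9: out=1, reg = 0x46C45
clock 10: out=1, reg = 0x23622
clock 11: out=0, reg = 0x11B11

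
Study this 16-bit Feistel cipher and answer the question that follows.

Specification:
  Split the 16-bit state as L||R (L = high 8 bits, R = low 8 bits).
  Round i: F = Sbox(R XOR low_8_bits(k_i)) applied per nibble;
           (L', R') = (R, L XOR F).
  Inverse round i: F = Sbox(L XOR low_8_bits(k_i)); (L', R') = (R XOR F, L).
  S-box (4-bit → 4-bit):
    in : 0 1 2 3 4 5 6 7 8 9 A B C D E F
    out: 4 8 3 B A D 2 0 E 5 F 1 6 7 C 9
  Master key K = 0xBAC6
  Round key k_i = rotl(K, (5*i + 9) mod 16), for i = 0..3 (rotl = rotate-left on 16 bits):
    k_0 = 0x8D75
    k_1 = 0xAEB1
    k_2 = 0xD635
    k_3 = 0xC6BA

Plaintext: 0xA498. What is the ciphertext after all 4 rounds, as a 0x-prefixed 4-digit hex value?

0x1F16

s_0 = plaintext = 0xA498
s_1 = Round(s_0, k_0) = 0x9863
s_2 = Round(s_1, k_1) = 0x63EB
s_3 = Round(s_2, k_2) = 0xEB1F
s_4 = Round(s_3, k_3) = 0x1F16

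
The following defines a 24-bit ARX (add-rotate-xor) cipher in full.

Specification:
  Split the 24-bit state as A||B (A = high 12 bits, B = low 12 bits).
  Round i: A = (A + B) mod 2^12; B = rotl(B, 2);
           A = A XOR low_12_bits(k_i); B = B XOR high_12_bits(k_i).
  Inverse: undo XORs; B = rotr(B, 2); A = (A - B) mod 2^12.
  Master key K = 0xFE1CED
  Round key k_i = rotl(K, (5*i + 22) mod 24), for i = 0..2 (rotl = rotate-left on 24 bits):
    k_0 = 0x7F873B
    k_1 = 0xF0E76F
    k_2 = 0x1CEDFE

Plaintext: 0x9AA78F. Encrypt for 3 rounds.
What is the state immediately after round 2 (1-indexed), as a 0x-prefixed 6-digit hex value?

0x8A8818

s_0 = plaintext = 0x9AA78F
s_1 = Round(s_0, k_0) = 0x6029C5
s_2 = Round(s_1, k_1) = 0x8A8818
s_3 = Round(s_2, k_2) = 0xD3E1AC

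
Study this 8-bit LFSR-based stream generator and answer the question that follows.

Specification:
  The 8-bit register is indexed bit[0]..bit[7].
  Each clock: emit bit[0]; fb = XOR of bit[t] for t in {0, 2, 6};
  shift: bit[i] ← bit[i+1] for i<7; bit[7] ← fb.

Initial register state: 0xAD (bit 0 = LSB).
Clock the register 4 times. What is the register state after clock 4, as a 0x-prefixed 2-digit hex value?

reg_0 = 0xAD
clock 1: out=1, reg = 0x56
clock 2: out=0, reg = 0x2B
clock 3: out=1, reg = 0x95
clock 4: out=1, reg = 0x4A

0x4A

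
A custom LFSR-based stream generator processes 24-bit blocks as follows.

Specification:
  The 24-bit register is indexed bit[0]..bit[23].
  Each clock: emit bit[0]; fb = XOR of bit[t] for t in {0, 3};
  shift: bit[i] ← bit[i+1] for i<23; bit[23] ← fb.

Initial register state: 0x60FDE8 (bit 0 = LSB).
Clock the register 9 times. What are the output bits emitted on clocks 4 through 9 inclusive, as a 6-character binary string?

reg_0 = 0x60FDE8
clock 1: out=0, reg = 0xB07EF4
clock 2: out=0, reg = 0x583F7A
clock 3: out=0, reg = 0xAC1FBD
clock 4: out=1, reg = 0x560FDE
clock 5: out=0, reg = 0xAB07EF
clock 6: out=1, reg = 0x5583F7
clock 7: out=1, reg = 0xAAC1FB
clock 8: out=1, reg = 0x5560FD
clock 9: out=1, reg = 0x2AB07E

101111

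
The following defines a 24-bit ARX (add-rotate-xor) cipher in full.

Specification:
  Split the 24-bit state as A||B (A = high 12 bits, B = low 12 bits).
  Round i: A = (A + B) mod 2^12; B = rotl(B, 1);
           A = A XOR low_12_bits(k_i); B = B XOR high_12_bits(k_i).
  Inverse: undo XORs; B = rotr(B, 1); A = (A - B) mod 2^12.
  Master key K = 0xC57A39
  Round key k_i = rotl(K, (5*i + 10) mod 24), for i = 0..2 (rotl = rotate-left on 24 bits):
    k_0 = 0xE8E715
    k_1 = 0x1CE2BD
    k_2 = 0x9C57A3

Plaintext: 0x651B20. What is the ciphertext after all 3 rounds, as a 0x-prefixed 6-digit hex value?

s_0 = plaintext = 0x651B20
s_1 = Round(s_0, k_0) = 0x6648CF
s_2 = Round(s_1, k_1) = 0xD8E051
s_3 = Round(s_2, k_2) = 0xA7C967

0xA7C967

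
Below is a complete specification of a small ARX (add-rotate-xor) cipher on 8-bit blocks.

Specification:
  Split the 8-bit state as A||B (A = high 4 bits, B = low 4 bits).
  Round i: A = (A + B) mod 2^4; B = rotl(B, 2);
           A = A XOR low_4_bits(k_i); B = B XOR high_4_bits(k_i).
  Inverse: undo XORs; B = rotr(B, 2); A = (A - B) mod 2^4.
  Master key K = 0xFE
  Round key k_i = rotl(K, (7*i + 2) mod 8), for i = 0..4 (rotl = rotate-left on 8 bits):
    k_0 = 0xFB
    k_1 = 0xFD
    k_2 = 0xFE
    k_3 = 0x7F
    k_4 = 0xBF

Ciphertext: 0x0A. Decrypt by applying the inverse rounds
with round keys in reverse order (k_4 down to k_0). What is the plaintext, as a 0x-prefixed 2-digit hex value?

s_0 = ciphertext = 0x0A
s_1 = InvRound(s_0, k_4) = 0xB4
s_2 = InvRound(s_1, k_3) = 0x8C
s_3 = InvRound(s_2, k_2) = 0xAC
s_4 = InvRound(s_3, k_1) = 0xBC
s_5 = InvRound(s_4, k_0) = 0x4C

0x4C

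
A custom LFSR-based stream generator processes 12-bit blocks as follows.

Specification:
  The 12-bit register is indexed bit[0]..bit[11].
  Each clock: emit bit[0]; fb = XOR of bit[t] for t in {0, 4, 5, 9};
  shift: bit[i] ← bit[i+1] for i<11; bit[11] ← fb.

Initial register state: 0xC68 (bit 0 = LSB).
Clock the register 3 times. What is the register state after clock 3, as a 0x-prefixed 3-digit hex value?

0x78D

reg_0 = 0xC68
clock 1: out=0, reg = 0xE34
clock 2: out=0, reg = 0xF1A
clock 3: out=0, reg = 0x78D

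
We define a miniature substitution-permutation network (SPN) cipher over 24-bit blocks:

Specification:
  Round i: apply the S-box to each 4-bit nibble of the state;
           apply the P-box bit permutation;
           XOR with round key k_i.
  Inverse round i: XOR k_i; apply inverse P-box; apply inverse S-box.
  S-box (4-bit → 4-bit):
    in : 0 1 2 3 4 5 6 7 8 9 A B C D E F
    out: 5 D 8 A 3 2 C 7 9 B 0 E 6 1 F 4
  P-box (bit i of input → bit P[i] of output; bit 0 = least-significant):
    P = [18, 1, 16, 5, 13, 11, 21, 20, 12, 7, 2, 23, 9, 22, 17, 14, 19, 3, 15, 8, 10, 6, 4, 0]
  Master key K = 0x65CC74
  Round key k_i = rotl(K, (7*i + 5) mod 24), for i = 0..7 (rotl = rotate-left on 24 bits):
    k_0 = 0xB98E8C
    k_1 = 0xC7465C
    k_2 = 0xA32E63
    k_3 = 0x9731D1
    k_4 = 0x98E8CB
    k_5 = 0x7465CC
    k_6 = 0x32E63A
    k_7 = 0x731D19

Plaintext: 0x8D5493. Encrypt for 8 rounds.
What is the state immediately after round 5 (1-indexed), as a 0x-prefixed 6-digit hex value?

s_0 = plaintext = 0x8D5493
s_1 = Round(s_0, k_0) = 0xE1B22F
s_2 = Round(s_1, k_1) = 0x1C830D
s_3 = Round(s_2, k_2) = 0x07C8FA
s_4 = Round(s_3, k_3) = 0x7DA5C9
s_5 = Round(s_4, k_4) = 0xB4E439
s_6 = Round(s_5, k_5) = 0x2A3F37
s_7 = Round(s_6, k_6) = 0x67AE3D
s_8 = Round(s_7, k_7) = 0xEF8584

0xB4E439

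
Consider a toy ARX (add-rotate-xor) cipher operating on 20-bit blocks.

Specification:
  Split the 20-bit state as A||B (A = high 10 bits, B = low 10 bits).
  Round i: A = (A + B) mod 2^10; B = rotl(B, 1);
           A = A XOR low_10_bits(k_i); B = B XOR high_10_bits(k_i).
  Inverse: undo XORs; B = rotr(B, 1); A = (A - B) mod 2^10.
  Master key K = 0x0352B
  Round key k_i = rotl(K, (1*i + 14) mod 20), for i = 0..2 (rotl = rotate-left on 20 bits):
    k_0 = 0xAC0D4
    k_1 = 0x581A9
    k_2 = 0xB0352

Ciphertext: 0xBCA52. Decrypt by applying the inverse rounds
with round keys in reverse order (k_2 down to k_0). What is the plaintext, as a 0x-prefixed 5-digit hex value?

s_0 = ciphertext = 0xBCA52
s_1 = InvRound(s_0, k_2) = 0x55C49
s_2 = InvRound(s_1, k_1) = 0x9AA94
s_3 = InvRound(s_2, k_0) = 0xAB012

0xAB012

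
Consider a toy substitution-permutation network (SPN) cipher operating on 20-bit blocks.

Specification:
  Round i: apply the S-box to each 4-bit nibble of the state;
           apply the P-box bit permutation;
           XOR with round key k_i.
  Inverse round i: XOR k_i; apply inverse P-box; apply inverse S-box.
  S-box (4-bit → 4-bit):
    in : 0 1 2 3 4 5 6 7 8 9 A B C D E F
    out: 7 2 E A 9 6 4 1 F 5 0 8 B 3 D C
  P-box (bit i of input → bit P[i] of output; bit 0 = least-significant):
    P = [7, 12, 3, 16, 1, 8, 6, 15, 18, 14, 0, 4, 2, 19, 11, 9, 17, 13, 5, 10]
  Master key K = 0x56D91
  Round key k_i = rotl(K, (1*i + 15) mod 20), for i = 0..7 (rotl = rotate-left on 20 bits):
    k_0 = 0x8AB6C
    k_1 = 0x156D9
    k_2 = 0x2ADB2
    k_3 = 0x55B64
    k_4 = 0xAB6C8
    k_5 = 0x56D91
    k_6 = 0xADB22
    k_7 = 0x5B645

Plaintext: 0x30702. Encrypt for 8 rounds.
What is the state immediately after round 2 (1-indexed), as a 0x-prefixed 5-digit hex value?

s_0 = plaintext = 0x30702
s_1 = Round(s_0, k_0) = 0x59622
s_2 = Round(s_1, k_1) = 0x0EFB4
s_3 = Round(s_2, k_2) = 0x10707
s_4 = Round(s_3, k_3) = 0x972A2
s_5 = Round(s_4, k_4) = 0x9E6F5
s_6 = Round(s_5, k_5) = 0x7F7FC
s_7 = Round(s_6, k_6) = 0xD41E2
s_8 = Round(s_7, k_7) = 0x6440B

0x0EFB4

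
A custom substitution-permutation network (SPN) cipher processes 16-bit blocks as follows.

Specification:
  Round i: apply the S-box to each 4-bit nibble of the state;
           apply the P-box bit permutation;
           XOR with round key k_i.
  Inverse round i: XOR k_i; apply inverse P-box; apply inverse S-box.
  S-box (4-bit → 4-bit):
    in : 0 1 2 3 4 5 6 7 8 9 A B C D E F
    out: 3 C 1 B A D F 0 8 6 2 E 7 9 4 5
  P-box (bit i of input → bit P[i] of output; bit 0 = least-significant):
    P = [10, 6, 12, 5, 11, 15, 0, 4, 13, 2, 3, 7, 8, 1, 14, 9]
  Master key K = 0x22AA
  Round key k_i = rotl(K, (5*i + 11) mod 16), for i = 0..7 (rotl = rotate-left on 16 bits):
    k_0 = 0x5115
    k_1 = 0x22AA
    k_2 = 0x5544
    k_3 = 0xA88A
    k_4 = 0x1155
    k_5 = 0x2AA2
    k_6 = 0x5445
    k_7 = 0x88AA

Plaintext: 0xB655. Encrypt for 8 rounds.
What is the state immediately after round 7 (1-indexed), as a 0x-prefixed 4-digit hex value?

0x878C

s_0 = plaintext = 0xB655
s_1 = Round(s_0, k_0) = 0x2FAA
s_2 = Round(s_1, k_1) = 0x83E2
s_3 = Round(s_2, k_2) = 0x73C1
s_4 = Round(s_3, k_3) = 0x102F
s_5 = Round(s_4, k_4) = 0x6F51
s_6 = Round(s_5, k_5) = 0x5199
s_7 = Round(s_6, k_6) = 0x878C
s_8 = Round(s_7, k_7) = 0x9EFA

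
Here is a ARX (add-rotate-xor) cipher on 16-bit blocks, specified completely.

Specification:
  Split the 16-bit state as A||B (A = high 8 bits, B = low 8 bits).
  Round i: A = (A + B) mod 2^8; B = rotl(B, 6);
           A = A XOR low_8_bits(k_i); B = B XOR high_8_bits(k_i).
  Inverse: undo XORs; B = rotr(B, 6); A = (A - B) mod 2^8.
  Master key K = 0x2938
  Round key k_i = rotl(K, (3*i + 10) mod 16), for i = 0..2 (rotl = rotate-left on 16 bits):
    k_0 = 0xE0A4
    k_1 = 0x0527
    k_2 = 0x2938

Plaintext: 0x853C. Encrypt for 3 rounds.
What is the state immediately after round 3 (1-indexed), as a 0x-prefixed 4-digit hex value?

0x4996

s_0 = plaintext = 0x853C
s_1 = Round(s_0, k_0) = 0x65EF
s_2 = Round(s_1, k_1) = 0x73FE
s_3 = Round(s_2, k_2) = 0x4996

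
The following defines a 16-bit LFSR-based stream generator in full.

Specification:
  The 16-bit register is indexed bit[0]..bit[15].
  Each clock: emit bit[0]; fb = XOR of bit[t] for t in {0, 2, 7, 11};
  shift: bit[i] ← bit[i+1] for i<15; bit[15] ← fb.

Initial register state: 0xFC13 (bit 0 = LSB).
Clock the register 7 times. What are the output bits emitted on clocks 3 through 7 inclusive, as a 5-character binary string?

00100

reg_0 = 0xFC13
clock 1: out=1, reg = 0x7E09
clock 2: out=1, reg = 0x3F04
clock 3: out=0, reg = 0x1F82
clock 4: out=0, reg = 0x0FC1
clock 5: out=1, reg = 0x87E0
clock 6: out=0, reg = 0xC3F0
clock 7: out=0, reg = 0xE1F8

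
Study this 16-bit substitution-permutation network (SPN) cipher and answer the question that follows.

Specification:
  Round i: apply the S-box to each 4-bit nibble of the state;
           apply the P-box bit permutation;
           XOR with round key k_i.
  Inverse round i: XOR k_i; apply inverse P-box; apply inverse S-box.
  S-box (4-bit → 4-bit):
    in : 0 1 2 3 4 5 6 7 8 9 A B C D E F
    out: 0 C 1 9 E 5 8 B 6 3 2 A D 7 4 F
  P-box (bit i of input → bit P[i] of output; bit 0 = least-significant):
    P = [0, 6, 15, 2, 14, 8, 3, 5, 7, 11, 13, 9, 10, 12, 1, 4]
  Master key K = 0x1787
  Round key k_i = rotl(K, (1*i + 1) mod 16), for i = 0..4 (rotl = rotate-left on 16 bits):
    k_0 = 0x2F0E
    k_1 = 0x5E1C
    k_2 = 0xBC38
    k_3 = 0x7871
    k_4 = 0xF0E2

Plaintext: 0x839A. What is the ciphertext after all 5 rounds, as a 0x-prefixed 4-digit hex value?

0x0DAE

s_0 = plaintext = 0x839A
s_1 = Round(s_0, k_0) = 0x7CCC
s_2 = Round(s_1, k_1) = 0xA8A1
s_3 = Round(s_2, k_2) = 0x053C
s_4 = Round(s_3, k_3) = 0x98D4
s_5 = Round(s_4, k_4) = 0x0DAE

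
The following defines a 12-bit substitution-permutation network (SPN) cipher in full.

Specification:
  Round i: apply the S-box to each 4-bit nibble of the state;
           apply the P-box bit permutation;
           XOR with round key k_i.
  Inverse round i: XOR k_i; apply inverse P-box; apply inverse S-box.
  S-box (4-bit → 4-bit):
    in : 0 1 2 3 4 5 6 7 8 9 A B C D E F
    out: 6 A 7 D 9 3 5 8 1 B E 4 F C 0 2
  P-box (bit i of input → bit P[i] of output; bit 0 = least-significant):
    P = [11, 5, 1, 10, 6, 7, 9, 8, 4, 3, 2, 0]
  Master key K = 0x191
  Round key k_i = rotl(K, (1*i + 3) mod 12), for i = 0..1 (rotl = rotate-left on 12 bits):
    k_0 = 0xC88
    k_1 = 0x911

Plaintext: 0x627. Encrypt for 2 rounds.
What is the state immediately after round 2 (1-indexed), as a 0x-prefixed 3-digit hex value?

s_0 = plaintext = 0x627
s_1 = Round(s_0, k_0) = 0xA5C
s_2 = Round(s_1, k_1) = 0x5FE

0x5FE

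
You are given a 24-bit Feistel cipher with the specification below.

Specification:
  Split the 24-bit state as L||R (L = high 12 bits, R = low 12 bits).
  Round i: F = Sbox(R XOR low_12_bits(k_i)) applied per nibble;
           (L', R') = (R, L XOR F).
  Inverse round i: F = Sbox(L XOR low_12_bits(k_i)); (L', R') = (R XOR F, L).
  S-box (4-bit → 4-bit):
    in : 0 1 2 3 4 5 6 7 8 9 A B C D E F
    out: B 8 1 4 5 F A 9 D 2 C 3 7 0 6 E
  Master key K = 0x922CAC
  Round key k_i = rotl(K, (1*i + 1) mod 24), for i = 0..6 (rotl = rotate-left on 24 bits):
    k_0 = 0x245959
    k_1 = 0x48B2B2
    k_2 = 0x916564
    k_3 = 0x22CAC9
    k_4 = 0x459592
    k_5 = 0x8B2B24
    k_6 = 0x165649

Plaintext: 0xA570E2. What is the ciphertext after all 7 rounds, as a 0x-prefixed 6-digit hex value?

s_0 = plaintext = 0xA570E2
s_1 = Round(s_0, k_0) = 0x0E2864
s_2 = Round(s_1, k_1) = 0x864CE8
s_3 = Round(s_2, k_2) = 0xCE8AB3
s_4 = Round(s_3, k_3) = 0xAB3774
s_5 = Round(s_4, k_4) = 0x774BD9
s_6 = Round(s_5, k_5) = 0xBD9C94
s_7 = Round(s_6, k_6) = 0xC947D9

0xC947D9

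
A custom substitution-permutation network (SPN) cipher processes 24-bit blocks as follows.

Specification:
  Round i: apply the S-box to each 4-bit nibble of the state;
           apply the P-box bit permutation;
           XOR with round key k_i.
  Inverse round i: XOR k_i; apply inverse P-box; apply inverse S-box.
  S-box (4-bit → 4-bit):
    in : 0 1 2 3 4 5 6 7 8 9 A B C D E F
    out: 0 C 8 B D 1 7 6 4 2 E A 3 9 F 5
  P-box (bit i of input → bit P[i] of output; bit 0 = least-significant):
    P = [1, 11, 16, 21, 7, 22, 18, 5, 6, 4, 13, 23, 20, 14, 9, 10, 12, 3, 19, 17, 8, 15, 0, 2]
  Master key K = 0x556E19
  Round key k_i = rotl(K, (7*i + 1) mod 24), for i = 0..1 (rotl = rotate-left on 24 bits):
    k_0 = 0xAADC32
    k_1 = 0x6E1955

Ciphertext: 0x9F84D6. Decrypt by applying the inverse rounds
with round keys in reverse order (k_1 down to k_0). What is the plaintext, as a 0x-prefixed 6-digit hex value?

s_0 = ciphertext = 0x9F84D6
s_1 = InvRound(s_0, k_1) = 0x65D2CE
s_2 = InvRound(s_1, k_0) = 0x2A13E7

0x2A13E7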